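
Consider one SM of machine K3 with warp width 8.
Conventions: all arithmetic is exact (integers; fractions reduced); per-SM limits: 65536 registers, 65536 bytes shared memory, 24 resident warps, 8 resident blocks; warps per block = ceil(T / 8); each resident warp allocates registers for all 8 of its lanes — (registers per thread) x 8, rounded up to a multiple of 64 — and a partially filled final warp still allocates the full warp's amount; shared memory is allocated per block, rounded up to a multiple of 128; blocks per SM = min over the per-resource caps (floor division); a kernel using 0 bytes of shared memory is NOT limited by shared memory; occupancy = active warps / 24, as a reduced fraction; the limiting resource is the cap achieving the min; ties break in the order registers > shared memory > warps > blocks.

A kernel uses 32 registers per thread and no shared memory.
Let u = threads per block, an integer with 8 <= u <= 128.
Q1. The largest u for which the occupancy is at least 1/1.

Answer: u = 96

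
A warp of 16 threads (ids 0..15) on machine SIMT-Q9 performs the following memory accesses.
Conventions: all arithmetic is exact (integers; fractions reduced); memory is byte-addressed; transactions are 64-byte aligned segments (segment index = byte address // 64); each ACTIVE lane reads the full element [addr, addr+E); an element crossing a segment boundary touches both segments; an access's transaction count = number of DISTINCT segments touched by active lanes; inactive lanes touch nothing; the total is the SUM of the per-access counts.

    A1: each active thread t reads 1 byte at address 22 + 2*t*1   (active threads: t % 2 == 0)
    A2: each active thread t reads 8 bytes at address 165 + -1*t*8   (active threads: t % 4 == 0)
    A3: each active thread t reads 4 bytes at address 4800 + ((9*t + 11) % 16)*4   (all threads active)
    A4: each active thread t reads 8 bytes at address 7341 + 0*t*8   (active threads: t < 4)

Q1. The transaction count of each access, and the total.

A1: 1 transaction
A2: 2 transactions
A3: 1 transaction
A4: 1 transaction

Answer: 1,2,1,1; total 5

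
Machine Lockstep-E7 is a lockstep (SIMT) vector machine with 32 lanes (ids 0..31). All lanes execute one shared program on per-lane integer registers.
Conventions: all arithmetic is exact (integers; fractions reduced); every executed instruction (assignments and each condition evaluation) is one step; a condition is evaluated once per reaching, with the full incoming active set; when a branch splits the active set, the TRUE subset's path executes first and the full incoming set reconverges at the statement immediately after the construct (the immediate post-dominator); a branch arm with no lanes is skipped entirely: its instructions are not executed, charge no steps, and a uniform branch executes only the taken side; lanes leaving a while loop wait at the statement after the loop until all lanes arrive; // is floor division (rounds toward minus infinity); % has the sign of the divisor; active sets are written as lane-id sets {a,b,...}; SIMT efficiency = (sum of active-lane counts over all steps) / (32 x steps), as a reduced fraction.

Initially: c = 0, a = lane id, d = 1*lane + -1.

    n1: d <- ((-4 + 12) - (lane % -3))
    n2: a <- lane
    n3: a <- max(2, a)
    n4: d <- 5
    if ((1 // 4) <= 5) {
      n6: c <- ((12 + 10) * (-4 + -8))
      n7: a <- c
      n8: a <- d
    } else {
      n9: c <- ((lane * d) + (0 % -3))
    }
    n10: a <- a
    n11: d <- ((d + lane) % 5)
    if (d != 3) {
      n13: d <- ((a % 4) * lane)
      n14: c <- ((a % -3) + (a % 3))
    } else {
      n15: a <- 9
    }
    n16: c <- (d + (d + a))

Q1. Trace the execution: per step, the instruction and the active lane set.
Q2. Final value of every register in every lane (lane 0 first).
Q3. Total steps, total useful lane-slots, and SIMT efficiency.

step 0: d <- ((-4 + 12) - (lane % -3)) {0,1,2,3,4,5,6,7,8,9,10,11,12,13,14,15,16,17,18,19,20,21,22,23,24,25,26,27,28,29,30,31}
step 1: a <- lane                    {0,1,2,3,4,5,6,7,8,9,10,11,12,13,14,15,16,17,18,19,20,21,22,23,24,25,26,27,28,29,30,31}
step 2: a <- max(2, a)               {0,1,2,3,4,5,6,7,8,9,10,11,12,13,14,15,16,17,18,19,20,21,22,23,24,25,26,27,28,29,30,31}
step 3: d <- 5                       {0,1,2,3,4,5,6,7,8,9,10,11,12,13,14,15,16,17,18,19,20,21,22,23,24,25,26,27,28,29,30,31}
step 4: eval ((1 // 4) <= 5)         {0,1,2,3,4,5,6,7,8,9,10,11,12,13,14,15,16,17,18,19,20,21,22,23,24,25,26,27,28,29,30,31}
step 5: c <- ((12 + 10) * (-4 + -8)) {0,1,2,3,4,5,6,7,8,9,10,11,12,13,14,15,16,17,18,19,20,21,22,23,24,25,26,27,28,29,30,31}
step 6: a <- c                       {0,1,2,3,4,5,6,7,8,9,10,11,12,13,14,15,16,17,18,19,20,21,22,23,24,25,26,27,28,29,30,31}
step 7: a <- d                       {0,1,2,3,4,5,6,7,8,9,10,11,12,13,14,15,16,17,18,19,20,21,22,23,24,25,26,27,28,29,30,31}
step 8: a <- a                       {0,1,2,3,4,5,6,7,8,9,10,11,12,13,14,15,16,17,18,19,20,21,22,23,24,25,26,27,28,29,30,31}
step 9: d <- ((d + lane) % 5)        {0,1,2,3,4,5,6,7,8,9,10,11,12,13,14,15,16,17,18,19,20,21,22,23,24,25,26,27,28,29,30,31}
step 10: eval (d != 3)                {0,1,2,3,4,5,6,7,8,9,10,11,12,13,14,15,16,17,18,19,20,21,22,23,24,25,26,27,28,29,30,31}
step 11: d <- ((a % 4) * lane)        {0,1,2,4,5,6,7,9,10,11,12,14,15,16,17,19,20,21,22,24,25,26,27,29,30,31}
step 12: c <- ((a % -3) + (a % 3))    {0,1,2,4,5,6,7,9,10,11,12,14,15,16,17,19,20,21,22,24,25,26,27,29,30,31}
step 13: a <- 9                       {3,8,13,18,23,28}
step 14: c <- (d + (d + a))           {0,1,2,3,4,5,6,7,8,9,10,11,12,13,14,15,16,17,18,19,20,21,22,23,24,25,26,27,28,29,30,31}

Answer: 15 steps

c: 5,7,9,15,13,15,17,19,15,23,25,27,29,15,33,35,37,39,15,43,45,47,49,15,53,55,57,59,15,63,65,67
a: 5,5,5,9,5,5,5,5,9,5,5,5,5,9,5,5,5,5,9,5,5,5,5,9,5,5,5,5,9,5,5,5
d: 0,1,2,3,4,5,6,7,3,9,10,11,12,3,14,15,16,17,3,19,20,21,22,3,24,25,26,27,3,29,30,31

steps = 15; useful = 442; efficiency = 442/480 = 221/240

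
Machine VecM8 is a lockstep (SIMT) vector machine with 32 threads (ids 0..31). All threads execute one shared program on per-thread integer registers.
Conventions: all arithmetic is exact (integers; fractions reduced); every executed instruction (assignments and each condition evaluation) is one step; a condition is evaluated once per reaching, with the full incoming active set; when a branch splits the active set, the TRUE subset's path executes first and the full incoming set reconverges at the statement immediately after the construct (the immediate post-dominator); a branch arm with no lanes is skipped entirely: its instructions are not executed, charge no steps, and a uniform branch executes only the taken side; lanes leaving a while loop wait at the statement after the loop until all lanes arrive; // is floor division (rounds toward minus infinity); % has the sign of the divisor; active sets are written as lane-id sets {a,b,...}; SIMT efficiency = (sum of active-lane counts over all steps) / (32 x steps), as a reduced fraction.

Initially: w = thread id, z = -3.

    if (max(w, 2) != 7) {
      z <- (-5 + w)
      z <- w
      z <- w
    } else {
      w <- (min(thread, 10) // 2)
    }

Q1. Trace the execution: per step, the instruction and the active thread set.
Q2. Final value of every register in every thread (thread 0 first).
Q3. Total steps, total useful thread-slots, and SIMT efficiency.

step 0: eval (max(w, 2) != 7)        {0,1,2,3,4,5,6,7,8,9,10,11,12,13,14,15,16,17,18,19,20,21,22,23,24,25,26,27,28,29,30,31}
step 1: z <- (-5 + w)                {0,1,2,3,4,5,6,8,9,10,11,12,13,14,15,16,17,18,19,20,21,22,23,24,25,26,27,28,29,30,31}
step 2: z <- w                       {0,1,2,3,4,5,6,8,9,10,11,12,13,14,15,16,17,18,19,20,21,22,23,24,25,26,27,28,29,30,31}
step 3: z <- w                       {0,1,2,3,4,5,6,8,9,10,11,12,13,14,15,16,17,18,19,20,21,22,23,24,25,26,27,28,29,30,31}
step 4: w <- (min(thread, 10) // 2)  {7}

Answer: 5 steps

w: 0,1,2,3,4,5,6,3,8,9,10,11,12,13,14,15,16,17,18,19,20,21,22,23,24,25,26,27,28,29,30,31
z: 0,1,2,3,4,5,6,-3,8,9,10,11,12,13,14,15,16,17,18,19,20,21,22,23,24,25,26,27,28,29,30,31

steps = 5; useful = 126; efficiency = 126/160 = 63/80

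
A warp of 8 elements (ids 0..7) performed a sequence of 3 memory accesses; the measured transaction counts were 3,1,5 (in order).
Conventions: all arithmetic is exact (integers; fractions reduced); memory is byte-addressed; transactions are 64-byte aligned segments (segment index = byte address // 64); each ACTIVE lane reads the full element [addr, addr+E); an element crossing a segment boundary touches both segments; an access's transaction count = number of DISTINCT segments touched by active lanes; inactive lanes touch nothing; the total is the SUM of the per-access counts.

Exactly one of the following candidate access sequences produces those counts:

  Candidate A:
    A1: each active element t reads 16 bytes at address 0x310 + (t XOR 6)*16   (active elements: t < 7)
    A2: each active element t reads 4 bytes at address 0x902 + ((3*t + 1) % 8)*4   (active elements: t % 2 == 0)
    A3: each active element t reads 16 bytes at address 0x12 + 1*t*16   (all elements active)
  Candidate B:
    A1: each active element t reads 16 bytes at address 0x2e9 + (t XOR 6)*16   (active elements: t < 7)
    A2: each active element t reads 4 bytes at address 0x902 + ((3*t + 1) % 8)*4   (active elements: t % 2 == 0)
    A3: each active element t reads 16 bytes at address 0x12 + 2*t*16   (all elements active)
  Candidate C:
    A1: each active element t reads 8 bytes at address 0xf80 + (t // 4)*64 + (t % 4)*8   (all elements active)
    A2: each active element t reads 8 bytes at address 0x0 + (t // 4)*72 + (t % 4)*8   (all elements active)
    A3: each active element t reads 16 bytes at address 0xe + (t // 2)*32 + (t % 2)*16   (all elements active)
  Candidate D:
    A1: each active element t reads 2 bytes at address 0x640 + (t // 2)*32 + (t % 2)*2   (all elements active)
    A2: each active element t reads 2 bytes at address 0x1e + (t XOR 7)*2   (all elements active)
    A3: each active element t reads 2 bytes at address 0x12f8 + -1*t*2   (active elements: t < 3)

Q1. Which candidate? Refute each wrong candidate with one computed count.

A: A3 gives 3 transactions, not 5
C: A1 gives 2 transactions, not 3
D: A1 gives 2 transactions, not 3
B: all counts match (3,1,5)

Answer: B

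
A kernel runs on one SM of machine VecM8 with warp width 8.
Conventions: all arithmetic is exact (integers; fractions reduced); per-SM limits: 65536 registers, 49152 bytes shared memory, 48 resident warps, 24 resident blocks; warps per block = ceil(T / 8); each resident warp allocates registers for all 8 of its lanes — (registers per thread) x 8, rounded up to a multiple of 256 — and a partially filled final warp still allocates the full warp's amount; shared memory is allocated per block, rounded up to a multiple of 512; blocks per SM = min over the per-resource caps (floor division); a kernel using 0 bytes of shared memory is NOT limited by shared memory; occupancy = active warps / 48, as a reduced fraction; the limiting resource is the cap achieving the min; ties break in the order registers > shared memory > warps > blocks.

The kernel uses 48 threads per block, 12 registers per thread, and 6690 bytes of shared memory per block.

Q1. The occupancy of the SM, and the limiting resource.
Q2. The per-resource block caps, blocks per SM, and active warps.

Answer: occupancy 3/4, limited by shared memory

registers: 42 blocks
shared memory: 6 blocks
warps: 8 blocks
blocks: 24 blocks

Answer: 6 blocks, 36 active warps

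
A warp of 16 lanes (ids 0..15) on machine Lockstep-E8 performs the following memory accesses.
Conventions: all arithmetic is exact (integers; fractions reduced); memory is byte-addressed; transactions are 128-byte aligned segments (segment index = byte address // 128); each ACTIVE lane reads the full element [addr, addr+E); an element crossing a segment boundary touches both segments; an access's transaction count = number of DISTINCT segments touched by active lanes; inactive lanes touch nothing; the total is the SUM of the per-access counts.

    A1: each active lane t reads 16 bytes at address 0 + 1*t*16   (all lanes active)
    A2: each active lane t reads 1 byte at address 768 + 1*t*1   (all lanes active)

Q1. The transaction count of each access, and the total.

A1: 2 transactions
A2: 1 transaction

Answer: 2,1; total 3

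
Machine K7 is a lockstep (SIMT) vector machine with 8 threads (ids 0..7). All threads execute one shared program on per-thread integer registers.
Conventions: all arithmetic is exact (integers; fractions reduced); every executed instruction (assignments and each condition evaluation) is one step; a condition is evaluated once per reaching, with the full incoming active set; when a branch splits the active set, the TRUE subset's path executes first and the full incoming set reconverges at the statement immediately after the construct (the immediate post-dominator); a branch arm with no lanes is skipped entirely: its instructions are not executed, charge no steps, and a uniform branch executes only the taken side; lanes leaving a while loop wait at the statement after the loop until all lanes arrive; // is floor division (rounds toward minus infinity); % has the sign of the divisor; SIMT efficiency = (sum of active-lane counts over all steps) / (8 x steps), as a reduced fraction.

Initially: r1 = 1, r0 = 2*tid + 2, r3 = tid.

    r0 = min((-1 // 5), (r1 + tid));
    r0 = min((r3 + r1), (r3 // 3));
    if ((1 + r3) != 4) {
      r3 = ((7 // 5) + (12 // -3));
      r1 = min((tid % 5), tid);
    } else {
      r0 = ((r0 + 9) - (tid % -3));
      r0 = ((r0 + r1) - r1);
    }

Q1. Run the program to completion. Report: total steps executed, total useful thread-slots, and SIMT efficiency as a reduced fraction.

Answer: 7 steps, 40 useful, 5/7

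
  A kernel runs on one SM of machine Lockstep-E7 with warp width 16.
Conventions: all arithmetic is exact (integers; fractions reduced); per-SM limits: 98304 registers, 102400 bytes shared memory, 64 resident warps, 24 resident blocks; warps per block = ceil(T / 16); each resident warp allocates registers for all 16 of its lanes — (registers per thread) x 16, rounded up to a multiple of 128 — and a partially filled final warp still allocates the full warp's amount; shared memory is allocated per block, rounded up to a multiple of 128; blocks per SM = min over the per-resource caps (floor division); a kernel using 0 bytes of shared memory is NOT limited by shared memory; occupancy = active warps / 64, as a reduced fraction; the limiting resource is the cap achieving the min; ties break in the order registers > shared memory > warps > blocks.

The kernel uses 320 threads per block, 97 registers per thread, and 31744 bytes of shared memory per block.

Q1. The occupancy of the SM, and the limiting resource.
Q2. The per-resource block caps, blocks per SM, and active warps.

Answer: occupancy 5/8, limited by registers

registers: 2 blocks
shared memory: 3 blocks
warps: 3 blocks
blocks: 24 blocks

Answer: 2 blocks, 40 active warps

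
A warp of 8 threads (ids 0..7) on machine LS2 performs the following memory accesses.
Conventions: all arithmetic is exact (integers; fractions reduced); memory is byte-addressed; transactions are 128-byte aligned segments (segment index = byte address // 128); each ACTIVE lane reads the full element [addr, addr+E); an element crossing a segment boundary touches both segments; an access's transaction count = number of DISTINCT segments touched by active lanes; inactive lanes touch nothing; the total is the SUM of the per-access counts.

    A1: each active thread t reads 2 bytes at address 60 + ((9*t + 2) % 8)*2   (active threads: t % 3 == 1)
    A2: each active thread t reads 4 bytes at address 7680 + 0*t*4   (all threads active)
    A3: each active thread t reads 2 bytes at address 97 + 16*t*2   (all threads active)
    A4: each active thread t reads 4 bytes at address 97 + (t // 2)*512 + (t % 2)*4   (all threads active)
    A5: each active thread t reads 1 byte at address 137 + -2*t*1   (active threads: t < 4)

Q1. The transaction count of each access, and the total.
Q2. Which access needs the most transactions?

A1: 1 transaction
A2: 1 transaction
A3: 3 transactions
A4: 4 transactions
A5: 1 transaction

Answer: 1,1,3,4,1; total 10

Answer: A4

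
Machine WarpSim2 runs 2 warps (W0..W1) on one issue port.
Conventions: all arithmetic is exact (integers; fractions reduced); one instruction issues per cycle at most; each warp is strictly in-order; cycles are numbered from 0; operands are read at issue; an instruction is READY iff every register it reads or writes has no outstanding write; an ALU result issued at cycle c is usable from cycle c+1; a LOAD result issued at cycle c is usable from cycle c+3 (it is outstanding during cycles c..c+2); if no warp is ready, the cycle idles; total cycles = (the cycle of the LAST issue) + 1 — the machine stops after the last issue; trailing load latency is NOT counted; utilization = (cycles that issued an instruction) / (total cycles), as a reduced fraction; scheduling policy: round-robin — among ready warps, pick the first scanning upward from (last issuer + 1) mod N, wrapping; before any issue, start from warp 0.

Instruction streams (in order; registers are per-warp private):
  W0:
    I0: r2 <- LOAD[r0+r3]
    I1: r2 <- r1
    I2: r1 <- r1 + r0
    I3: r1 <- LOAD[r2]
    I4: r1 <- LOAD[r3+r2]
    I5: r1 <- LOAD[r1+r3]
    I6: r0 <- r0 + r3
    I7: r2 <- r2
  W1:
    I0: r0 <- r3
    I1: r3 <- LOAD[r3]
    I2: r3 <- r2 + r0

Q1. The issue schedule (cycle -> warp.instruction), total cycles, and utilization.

cycle 0: W0.I0
cycle 1: W1.I0
cycle 2: W1.I1
cycle 3: W0.I1
cycle 4: W0.I2
cycle 5: W1.I2
cycle 6: W0.I3
cycle 7: idle
cycle 8: idle
cycle 9: W0.I4
cycle 10: idle
cycle 11: idle
cycle 12: W0.I5
cycle 13: W0.I6
cycle 14: W0.I7

Answer: 15 cycles, utilization 11/15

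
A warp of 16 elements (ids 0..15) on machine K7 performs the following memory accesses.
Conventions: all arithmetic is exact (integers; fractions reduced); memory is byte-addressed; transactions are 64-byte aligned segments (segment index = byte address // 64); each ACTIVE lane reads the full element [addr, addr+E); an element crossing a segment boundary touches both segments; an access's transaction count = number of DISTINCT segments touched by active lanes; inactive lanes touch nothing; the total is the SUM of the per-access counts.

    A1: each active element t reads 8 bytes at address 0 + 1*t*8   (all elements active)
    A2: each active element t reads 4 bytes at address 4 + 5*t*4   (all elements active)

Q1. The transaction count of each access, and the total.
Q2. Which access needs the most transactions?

A1: 2 transactions
A2: 5 transactions

Answer: 2,5; total 7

Answer: A2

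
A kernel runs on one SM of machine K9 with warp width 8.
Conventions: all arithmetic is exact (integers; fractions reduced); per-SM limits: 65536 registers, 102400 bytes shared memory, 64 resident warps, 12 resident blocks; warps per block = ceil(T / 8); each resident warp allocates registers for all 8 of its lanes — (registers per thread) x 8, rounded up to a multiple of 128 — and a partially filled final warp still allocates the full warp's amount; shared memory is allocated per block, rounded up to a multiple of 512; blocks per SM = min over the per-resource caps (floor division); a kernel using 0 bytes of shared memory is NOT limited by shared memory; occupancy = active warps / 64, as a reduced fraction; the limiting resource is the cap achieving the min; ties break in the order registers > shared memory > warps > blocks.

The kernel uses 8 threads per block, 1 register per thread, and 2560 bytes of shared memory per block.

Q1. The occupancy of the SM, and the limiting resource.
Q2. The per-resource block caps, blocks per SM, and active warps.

Answer: occupancy 3/16, limited by blocks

registers: 512 blocks
shared memory: 40 blocks
warps: 64 blocks
blocks: 12 blocks

Answer: 12 blocks, 12 active warps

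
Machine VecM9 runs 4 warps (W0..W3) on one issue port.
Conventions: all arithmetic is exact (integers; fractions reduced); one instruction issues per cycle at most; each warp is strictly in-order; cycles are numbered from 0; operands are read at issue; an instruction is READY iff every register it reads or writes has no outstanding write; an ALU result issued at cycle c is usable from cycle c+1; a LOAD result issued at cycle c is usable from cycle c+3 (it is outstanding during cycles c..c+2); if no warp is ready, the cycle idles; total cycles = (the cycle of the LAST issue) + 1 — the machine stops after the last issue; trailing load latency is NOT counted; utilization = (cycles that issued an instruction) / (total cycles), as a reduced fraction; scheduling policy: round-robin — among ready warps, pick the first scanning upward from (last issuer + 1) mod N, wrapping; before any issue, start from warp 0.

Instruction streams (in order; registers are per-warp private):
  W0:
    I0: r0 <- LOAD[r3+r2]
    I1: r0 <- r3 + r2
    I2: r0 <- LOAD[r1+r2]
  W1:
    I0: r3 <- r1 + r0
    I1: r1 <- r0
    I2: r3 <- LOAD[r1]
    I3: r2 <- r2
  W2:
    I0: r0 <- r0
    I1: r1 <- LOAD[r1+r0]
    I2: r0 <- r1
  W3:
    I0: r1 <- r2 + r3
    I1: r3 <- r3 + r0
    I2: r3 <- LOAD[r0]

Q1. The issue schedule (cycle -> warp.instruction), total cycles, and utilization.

cycle 0: W0.I0
cycle 1: W1.I0
cycle 2: W2.I0
cycle 3: W3.I0
cycle 4: W0.I1
cycle 5: W1.I1
cycle 6: W2.I1
cycle 7: W3.I1
cycle 8: W0.I2
cycle 9: W1.I2
cycle 10: W2.I2
cycle 11: W3.I2
cycle 12: W1.I3

Answer: 13 cycles, utilization 1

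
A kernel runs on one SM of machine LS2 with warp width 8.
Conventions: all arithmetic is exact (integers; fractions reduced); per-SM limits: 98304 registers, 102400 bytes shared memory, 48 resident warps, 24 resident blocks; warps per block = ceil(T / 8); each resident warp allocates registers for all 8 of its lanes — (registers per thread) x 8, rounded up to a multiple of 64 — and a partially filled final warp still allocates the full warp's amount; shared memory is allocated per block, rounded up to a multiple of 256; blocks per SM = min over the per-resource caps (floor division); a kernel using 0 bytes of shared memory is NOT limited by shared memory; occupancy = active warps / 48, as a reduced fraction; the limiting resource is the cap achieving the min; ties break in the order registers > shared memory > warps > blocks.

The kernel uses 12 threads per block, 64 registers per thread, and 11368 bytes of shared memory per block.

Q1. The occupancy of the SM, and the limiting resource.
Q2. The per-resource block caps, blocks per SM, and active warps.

Answer: occupancy 1/3, limited by shared memory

registers: 96 blocks
shared memory: 8 blocks
warps: 24 blocks
blocks: 24 blocks

Answer: 8 blocks, 16 active warps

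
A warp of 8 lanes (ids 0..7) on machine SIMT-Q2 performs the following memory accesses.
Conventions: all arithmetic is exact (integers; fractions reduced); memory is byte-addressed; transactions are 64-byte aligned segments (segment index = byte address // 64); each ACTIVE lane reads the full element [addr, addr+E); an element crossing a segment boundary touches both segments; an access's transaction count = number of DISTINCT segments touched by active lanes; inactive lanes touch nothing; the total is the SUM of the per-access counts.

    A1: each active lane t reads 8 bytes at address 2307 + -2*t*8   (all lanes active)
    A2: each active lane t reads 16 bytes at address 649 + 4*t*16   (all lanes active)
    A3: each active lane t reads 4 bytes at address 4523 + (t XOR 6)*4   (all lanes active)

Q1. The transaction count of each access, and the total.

A1: 3 transactions
A2: 8 transactions
A3: 2 transactions

Answer: 3,8,2; total 13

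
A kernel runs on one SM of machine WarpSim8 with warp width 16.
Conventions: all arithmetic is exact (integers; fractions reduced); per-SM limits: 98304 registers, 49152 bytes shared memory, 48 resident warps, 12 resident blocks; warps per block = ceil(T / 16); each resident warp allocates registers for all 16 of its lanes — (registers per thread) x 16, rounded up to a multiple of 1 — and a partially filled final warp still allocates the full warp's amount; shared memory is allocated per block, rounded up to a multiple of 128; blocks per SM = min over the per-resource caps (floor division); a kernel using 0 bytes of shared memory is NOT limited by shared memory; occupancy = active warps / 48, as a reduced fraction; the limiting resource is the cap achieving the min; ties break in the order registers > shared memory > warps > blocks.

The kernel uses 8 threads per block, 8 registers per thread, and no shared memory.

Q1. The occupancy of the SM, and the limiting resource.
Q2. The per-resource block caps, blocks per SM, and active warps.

Answer: occupancy 1/4, limited by blocks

registers: 768 blocks
shared memory: no limit (kernel uses none)
warps: 48 blocks
blocks: 12 blocks

Answer: 12 blocks, 12 active warps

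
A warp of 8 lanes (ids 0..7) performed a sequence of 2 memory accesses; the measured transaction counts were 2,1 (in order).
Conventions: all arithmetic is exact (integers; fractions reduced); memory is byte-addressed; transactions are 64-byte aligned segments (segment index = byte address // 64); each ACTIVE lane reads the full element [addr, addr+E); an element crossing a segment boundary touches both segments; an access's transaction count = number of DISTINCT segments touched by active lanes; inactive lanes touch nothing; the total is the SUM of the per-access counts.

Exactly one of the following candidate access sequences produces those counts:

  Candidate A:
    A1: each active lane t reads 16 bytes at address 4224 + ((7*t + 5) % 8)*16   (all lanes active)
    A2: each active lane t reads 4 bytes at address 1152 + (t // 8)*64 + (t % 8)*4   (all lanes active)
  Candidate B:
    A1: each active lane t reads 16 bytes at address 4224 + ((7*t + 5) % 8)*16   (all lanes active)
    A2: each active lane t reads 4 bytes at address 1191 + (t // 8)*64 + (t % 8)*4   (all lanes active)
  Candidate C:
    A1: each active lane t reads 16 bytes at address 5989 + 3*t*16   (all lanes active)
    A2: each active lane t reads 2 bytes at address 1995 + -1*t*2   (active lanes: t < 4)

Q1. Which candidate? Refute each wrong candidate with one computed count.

B: A2 gives 2 transactions, not 1
C: A1 gives 7 transactions, not 2
A: all counts match (2,1)

Answer: A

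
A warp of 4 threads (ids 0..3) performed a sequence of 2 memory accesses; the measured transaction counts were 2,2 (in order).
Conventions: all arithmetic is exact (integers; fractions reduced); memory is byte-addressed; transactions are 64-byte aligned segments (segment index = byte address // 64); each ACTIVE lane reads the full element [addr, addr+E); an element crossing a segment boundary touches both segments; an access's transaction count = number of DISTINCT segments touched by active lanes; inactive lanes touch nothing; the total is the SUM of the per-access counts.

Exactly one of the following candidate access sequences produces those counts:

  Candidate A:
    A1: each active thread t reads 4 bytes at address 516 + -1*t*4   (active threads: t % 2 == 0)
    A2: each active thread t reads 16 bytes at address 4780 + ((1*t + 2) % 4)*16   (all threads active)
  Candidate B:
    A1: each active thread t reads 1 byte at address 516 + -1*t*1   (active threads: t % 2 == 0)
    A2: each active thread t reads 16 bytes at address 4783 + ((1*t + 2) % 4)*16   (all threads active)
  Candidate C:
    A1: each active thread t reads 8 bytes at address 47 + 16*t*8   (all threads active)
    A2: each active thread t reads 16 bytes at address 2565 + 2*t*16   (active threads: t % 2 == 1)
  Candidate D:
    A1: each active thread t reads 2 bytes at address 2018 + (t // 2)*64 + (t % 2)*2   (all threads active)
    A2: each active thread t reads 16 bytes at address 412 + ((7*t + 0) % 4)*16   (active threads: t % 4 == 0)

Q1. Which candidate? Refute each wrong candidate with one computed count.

B: A1 gives 1 transaction, not 2
C: A1 gives 4 transactions, not 2
D: A2 gives 1 transaction, not 2
A: all counts match (2,2)

Answer: A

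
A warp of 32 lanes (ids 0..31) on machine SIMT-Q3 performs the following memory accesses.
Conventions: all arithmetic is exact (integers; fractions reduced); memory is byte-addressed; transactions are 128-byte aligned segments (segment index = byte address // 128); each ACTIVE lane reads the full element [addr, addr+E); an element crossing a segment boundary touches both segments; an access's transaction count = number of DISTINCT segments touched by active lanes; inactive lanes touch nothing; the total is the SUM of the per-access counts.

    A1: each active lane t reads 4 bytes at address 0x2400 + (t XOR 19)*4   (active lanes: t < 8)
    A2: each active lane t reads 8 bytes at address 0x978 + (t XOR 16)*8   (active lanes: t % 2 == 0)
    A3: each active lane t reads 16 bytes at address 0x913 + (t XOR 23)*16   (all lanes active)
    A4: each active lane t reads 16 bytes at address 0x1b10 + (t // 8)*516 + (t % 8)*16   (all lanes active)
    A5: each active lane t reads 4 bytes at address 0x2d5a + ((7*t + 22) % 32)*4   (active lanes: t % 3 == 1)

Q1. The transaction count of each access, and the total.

A1: 1 transaction
A2: 3 transactions
A3: 5 transactions
A4: 8 transactions
A5: 2 transactions

Answer: 1,3,5,8,2; total 19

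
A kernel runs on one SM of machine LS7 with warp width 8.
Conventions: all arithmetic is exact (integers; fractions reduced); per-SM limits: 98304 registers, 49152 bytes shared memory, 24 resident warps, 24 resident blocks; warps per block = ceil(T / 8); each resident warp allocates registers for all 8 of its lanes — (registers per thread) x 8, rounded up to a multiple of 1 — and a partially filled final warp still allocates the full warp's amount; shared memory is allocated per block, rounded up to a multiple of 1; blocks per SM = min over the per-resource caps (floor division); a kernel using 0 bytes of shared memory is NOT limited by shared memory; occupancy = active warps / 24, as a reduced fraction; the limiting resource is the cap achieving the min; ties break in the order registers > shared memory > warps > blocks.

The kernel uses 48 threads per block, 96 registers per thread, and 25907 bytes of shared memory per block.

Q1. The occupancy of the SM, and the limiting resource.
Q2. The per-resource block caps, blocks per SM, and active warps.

Answer: occupancy 1/4, limited by shared memory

registers: 21 blocks
shared memory: 1 block
warps: 4 blocks
blocks: 24 blocks

Answer: 1 block, 6 active warps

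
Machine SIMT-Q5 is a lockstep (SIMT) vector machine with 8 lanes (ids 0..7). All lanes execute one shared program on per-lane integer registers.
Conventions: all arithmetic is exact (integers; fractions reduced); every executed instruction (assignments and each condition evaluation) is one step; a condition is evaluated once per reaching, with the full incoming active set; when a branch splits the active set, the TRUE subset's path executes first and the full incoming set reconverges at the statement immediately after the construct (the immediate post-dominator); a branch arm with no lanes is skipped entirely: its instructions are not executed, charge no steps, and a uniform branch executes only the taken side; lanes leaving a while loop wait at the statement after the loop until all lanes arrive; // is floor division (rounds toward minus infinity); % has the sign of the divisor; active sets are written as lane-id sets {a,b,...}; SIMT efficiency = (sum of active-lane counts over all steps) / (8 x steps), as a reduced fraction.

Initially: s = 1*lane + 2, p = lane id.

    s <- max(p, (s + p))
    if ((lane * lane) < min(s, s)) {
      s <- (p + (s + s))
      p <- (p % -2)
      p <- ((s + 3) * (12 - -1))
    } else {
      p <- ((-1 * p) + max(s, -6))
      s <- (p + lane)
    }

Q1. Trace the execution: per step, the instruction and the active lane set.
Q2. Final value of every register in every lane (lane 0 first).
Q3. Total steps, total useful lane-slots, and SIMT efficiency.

step 0: s <- max(p, (s + p))         {0,1,2,3,4,5,6,7}
step 1: eval ((lane * lane) < min(s, s)) {0,1,2,3,4,5,6,7}
step 2: s <- (p + (s + s))           {0,1,2}
step 3: p <- (p % -2)                {0,1,2}
step 4: p <- ((s + 3) * (12 - -1))   {0,1,2}
step 5: p <- ((-1 * p) + max(s, -6)) {3,4,5,6,7}
step 6: s <- (p + lane)              {3,4,5,6,7}

Answer: 7 steps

s: 4,9,14,8,10,12,14,16
p: 91,156,221,5,6,7,8,9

steps = 7; useful = 35; efficiency = 35/56 = 5/8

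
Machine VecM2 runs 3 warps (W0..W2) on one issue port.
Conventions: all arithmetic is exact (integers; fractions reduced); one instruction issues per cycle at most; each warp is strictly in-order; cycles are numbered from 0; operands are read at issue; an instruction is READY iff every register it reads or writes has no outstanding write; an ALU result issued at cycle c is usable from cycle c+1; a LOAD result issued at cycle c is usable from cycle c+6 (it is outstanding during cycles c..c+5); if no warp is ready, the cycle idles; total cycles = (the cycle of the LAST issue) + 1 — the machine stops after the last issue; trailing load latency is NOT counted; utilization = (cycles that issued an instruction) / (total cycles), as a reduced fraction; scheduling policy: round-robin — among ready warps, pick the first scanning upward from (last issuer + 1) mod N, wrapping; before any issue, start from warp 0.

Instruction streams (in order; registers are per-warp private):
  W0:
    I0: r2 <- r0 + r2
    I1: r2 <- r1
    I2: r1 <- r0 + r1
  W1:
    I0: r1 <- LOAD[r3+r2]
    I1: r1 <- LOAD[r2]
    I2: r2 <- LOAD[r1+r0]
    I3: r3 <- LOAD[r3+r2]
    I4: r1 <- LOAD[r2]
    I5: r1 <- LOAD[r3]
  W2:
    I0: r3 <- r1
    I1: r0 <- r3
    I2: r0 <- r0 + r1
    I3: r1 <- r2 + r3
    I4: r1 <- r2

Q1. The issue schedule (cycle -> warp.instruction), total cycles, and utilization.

cycle 0: W0.I0
cycle 1: W1.I0
cycle 2: W2.I0
cycle 3: W0.I1
cycle 4: W2.I1
cycle 5: W0.I2
cycle 6: W2.I2
cycle 7: W1.I1
cycle 8: W2.I3
cycle 9: W2.I4
cycle 10: idle
cycle 11: idle
cycle 12: idle
cycle 13: W1.I2
cycle 14: idle
cycle 15: idle
cycle 16: idle
cycle 17: idle
cycle 18: idle
cycle 19: W1.I3
cycle 20: W1.I4
cycle 21: idle
cycle 22: idle
cycle 23: idle
cycle 24: idle
cycle 25: idle
cycle 26: W1.I5

Answer: 27 cycles, utilization 14/27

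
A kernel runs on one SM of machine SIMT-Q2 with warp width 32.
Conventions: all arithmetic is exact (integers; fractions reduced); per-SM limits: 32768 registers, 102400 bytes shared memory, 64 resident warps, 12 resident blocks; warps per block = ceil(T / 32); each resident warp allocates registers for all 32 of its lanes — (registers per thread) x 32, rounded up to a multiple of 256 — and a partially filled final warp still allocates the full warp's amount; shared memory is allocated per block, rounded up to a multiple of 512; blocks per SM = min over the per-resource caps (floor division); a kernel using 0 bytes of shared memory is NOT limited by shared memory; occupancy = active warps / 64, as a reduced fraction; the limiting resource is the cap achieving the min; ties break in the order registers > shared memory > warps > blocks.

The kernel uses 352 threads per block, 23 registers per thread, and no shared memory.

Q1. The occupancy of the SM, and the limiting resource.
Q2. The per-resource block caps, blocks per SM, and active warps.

Answer: occupancy 33/64, limited by registers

registers: 3 blocks
shared memory: no limit (kernel uses none)
warps: 5 blocks
blocks: 12 blocks

Answer: 3 blocks, 33 active warps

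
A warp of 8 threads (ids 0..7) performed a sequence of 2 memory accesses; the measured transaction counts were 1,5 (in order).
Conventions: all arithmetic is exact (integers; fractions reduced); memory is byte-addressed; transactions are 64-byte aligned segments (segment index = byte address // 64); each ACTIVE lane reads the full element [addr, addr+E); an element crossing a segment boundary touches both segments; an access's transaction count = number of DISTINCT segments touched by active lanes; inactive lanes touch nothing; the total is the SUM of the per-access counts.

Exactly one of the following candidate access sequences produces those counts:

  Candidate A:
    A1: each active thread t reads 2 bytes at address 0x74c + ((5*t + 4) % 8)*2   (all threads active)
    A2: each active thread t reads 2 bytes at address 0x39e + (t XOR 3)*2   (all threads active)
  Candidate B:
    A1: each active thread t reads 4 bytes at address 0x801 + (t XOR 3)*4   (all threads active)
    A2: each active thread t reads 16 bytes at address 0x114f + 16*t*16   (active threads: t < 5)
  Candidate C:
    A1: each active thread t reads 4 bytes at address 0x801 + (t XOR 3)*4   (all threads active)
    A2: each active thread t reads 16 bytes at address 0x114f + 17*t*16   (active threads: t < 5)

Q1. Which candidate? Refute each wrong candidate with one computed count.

A: A2 gives 1 transaction, not 5
C: A2 gives 6 transactions, not 5
B: all counts match (1,5)

Answer: B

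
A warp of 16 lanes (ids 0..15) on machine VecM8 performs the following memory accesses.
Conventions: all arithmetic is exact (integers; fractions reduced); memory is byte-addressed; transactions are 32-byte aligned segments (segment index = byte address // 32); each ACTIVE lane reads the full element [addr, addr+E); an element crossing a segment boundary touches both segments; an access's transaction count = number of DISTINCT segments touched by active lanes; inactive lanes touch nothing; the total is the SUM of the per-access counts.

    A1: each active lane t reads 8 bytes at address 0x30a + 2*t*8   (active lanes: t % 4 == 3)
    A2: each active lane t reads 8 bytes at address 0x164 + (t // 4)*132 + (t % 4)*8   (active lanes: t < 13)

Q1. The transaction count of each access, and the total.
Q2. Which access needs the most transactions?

A1: 8 transactions
A2: 7 transactions

Answer: 8,7; total 15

Answer: A1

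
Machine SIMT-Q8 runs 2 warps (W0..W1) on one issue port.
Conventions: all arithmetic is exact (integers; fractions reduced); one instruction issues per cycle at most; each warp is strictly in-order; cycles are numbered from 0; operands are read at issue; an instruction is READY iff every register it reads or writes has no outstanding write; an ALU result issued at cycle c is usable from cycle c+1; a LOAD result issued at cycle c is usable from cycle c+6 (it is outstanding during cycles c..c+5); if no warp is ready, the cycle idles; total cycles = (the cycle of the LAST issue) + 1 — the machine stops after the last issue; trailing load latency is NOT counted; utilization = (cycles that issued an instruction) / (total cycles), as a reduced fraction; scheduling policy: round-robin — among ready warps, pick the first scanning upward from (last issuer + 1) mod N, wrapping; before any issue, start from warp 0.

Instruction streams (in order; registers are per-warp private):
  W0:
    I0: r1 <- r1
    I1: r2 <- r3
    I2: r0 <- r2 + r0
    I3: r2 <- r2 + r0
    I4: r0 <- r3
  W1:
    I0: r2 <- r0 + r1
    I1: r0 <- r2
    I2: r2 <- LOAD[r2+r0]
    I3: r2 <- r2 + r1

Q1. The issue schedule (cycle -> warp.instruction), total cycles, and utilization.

cycle 0: W0.I0
cycle 1: W1.I0
cycle 2: W0.I1
cycle 3: W1.I1
cycle 4: W0.I2
cycle 5: W1.I2
cycle 6: W0.I3
cycle 7: W0.I4
cycle 8: idle
cycle 9: idle
cycle 10: idle
cycle 11: W1.I3

Answer: 12 cycles, utilization 3/4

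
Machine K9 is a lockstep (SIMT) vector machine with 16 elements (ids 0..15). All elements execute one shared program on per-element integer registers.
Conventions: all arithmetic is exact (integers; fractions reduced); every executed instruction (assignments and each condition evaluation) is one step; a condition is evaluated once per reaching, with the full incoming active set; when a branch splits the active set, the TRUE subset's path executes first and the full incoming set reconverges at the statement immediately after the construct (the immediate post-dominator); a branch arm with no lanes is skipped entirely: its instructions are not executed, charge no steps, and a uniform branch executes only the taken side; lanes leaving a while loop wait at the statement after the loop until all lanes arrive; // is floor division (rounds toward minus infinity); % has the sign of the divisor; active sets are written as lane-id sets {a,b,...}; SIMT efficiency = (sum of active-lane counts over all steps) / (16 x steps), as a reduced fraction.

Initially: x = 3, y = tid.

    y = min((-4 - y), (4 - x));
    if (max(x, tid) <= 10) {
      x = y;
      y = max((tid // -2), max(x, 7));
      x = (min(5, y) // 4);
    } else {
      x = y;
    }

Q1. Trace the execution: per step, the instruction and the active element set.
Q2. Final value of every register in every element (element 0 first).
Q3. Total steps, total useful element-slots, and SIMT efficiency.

step 0: y <- min((-4 - y), (4 - x))  {0,1,2,3,4,5,6,7,8,9,10,11,12,13,14,15}
step 1: eval (max(x, tid) <= 10)     {0,1,2,3,4,5,6,7,8,9,10,11,12,13,14,15}
step 2: x <- y                       {0,1,2,3,4,5,6,7,8,9,10}
step 3: y <- max((tid // -2), max(x, 7)) {0,1,2,3,4,5,6,7,8,9,10}
step 4: x <- (min(5, y) // 4)        {0,1,2,3,4,5,6,7,8,9,10}
step 5: x <- y                       {11,12,13,14,15}

Answer: 6 steps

x: 1,1,1,1,1,1,1,1,1,1,1,-15,-16,-17,-18,-19
y: 7,7,7,7,7,7,7,7,7,7,7,-15,-16,-17,-18,-19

steps = 6; useful = 70; efficiency = 70/96 = 35/48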